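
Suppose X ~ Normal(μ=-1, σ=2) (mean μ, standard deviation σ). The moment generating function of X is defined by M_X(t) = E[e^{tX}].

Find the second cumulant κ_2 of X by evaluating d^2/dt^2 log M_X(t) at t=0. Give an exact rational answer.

κ_2 = D^2[K](0) = 4

M_X(t) = e^(2*t^2 - t)
K_X(t) = log M_X(t) = 2*t^2 - t
D^2[K](t) = 4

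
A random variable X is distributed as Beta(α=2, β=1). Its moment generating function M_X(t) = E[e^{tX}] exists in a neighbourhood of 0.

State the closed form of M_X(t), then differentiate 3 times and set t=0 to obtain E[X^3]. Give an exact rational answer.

M_X(t) = ₁F₁(2; 3; t)
D^3[M](t) = 2*₁F₁(5; 6; t)/5

E[X^3] = D^3[M](0) = 2/5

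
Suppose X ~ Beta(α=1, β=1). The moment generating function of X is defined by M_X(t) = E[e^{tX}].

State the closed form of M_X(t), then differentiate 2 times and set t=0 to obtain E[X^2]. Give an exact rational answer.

M_X(t) = ₁F₁(1; 2; t)
M′(t) = ₁F₁(2; 3; t)/2
M′′(t) = ₁F₁(3; 4; t)/3

E[X^2] = M′′(0) = 1/3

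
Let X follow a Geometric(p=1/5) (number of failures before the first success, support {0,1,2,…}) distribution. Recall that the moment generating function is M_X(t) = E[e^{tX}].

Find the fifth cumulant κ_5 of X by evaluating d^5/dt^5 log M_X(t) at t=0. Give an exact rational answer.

M_X(t) = 1/(5*(1 - 4*e^(t)/5))
K_X(t) = log M_X(t) = -log(1 - 4*e^(t)/5) - log(5)
K^(5)(t) = (-1280*e^(4*t) - 17600*e^(3*t) - 22000*e^(2*t) - 2500*e^(t))/(1024*e^(5*t) - 6400*e^(4*t) + 16000*e^(3*t) - 20000*e^(2*t) + 12500*e^(t) - 3125)

κ_5 = K^(5)(0) = 43380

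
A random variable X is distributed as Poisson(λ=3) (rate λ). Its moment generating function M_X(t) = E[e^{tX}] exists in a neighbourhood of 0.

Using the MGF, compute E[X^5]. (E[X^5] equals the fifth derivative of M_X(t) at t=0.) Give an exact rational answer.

M_X(t) = e^(3*e^(t) - 3)
D^5[M](t) = (243*e^(5*t)*e^(3*e^(t)) + 810*e^(4*t)*e^(3*e^(t)) + 675*e^(3*t)*e^(3*e^(t)) + 135*e^(2*t)*e^(3*e^(t)) + 3*e^(t)*e^(3*e^(t)))*e^(-3)

E[X^5] = D^5[M](0) = 1866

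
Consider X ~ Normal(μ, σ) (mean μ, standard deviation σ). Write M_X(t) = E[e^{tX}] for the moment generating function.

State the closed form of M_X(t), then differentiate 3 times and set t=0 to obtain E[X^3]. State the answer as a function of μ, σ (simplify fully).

M_X(t) = e^(μ*t + σ^2*t^2/2)
M′(t) = μ*e^(μ*t)*e^(σ^2*t^2/2) + σ^2*t*e^(μ*t)*e^(σ^2*t^2/2)
M′′(t) = μ^2*e^(μ*t)*e^(σ^2*t^2/2) + 2*μ*σ^2*t*e^(μ*t)*e^(σ^2*t^2/2) + σ^4*t^2*e^(μ*t)*e^(σ^2*t^2/2) + σ^2*e^(μ*t)*e^(σ^2*t^2/2)

E[X^3] = M′′′(0) = μ*(μ^2 + 3*σ^2)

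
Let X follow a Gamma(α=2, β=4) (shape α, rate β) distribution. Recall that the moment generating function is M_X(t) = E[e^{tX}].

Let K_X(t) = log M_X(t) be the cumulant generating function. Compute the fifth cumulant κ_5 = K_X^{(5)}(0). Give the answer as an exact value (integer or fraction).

κ_5 = K′′′′′(0) = 3/64

M_X(t) = 16/(4 - t)^2
K_X(t) = log M_X(t) = -2*log(4 - t) + 4*log(2)
K′(t) = -2/(t - 4)
K′′(t) = 2/(t^2 - 8*t + 16)
K′′′(t) = -4/(t^3 - 12*t^2 + 48*t - 64)
K′′′′(t) = 12/(t^4 - 16*t^3 + 96*t^2 - 256*t + 256)
K′′′′′(t) = -48/(t^5 - 20*t^4 + 160*t^3 - 640*t^2 + 1280*t - 1024)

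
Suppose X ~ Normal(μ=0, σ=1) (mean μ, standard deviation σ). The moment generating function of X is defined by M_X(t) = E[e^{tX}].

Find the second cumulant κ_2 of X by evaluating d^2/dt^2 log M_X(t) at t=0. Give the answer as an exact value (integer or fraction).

M_X(t) = e^(t^2/2)
K_X(t) = log M_X(t) = t^2/2
dK/dt = t
d^2K/dt^2 = 1

κ_2 = d^2K/dt^2 |_{t=0} = 1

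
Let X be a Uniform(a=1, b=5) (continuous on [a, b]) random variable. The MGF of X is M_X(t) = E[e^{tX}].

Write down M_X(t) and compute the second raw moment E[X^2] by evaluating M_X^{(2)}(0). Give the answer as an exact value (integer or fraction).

E[X^2] = D^2[M](0) = 31/3

M_X(t) = (e^(5*t) - e^(t))/(4*t)
D^2[M](t) = (25*t^2*e^(5*t) - t^2*e^(t) - 10*t*e^(5*t) + 2*t*e^(t) + 2*e^(5*t) - 2*e^(t))/(4*t^3)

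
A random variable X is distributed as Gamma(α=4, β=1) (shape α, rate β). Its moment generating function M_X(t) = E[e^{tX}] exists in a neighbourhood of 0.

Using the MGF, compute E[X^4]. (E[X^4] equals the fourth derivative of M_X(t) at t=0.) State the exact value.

E[X^4] = M^(4)(0) = 840

M_X(t) = (1 - t)^(-4)
M^(4)(t) = 840/(t^8 - 8*t^7 + 28*t^6 - 56*t^5 + 70*t^4 - 56*t^3 + 28*t^2 - 8*t + 1)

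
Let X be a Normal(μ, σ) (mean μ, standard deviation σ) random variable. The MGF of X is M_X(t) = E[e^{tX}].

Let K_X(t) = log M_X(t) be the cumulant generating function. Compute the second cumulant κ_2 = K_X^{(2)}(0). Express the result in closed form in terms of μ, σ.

κ_2 = K′′(0) = σ^2

M_X(t) = e^(μ*t + σ^2*t^2/2)
K_X(t) = log M_X(t) = μ*t + σ^2*t^2/2
K′(t) = μ + σ^2*t
K′′(t) = σ^2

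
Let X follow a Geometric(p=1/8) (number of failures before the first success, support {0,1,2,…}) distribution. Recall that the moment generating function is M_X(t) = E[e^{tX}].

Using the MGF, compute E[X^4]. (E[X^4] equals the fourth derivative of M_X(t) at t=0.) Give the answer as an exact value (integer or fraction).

M_X(t) = 1/(8*(1 - 7*e^(t)/8))
dM/dt = 7*e^(t)/(49*e^(2*t) - 112*e^(t) + 64)
d^2M/dt^2 = (-49*e^(2*t) - 56*e^(t))/(343*e^(3*t) - 1176*e^(2*t) + 1344*e^(t) - 512)
d^3M/dt^3 = (343*e^(3*t) + 1568*e^(2*t) + 448*e^(t))/(2401*e^(4*t) - 10976*e^(3*t) + 18816*e^(2*t) - 14336*e^(t) + 4096)
d^4M/dt^4 = (-2401*e^(4*t) - 30184*e^(3*t) - 34496*e^(2*t) - 3584*e^(t))/(16807*e^(5*t) - 96040*e^(4*t) + 219520*e^(3*t) - 250880*e^(2*t) + 143360*e^(t) - 32768)

E[X^4] = d^4M/dt^4 |_{t=0} = 70665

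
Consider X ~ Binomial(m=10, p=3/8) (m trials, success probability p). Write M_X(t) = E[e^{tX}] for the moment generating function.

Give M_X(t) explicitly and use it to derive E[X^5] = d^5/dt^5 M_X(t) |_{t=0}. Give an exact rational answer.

M_X(t) = (3*e^(t)/8 + 5/8)^10

E[X^5] = M′′′′′(0) = 2420475/1024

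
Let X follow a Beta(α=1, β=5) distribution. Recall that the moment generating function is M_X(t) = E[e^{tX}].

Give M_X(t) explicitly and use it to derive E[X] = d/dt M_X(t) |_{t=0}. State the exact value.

E[X] = M^(1)(0) = 1/6

M_X(t) = ₁F₁(1; 6; t)
M^(1)(t) = ₁F₁(2; 7; t)/6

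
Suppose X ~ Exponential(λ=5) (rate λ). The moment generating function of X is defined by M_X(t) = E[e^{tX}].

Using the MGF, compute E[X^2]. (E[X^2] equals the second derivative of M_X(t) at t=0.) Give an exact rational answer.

M_X(t) = 5/(5 - t)
M^(2)(t) = -10/(t^3 - 15*t^2 + 75*t - 125)

E[X^2] = M^(2)(0) = 2/25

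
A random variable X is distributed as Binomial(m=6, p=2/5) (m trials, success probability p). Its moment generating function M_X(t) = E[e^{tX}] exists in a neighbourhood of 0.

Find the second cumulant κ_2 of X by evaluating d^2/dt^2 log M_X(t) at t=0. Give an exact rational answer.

M_X(t) = (2*e^(t)/5 + 3/5)^6
K_X(t) = log M_X(t) = 6*log(2*e^(t)/5 + 3/5)
D^2[K](t) = 36*e^(t)/(4*e^(2*t) + 12*e^(t) + 9)

κ_2 = D^2[K](0) = 36/25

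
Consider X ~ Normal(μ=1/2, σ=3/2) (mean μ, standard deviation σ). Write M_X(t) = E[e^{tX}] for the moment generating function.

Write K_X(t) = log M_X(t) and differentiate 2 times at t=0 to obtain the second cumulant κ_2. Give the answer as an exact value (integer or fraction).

κ_2 = d^2K/dt^2 |_{t=0} = 9/4

M_X(t) = e^(9*t^2/8 + t/2)
K_X(t) = log M_X(t) = 9*t^2/8 + t/2
dK/dt = 9*t/4 + 1/2
d^2K/dt^2 = 9/4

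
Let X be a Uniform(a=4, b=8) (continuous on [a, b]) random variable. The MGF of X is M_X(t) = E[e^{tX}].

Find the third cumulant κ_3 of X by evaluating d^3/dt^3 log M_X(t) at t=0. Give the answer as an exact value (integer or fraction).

κ_3 = K′′′(0) = 0

M_X(t) = (e^(8*t) - e^(4*t))/(4*t)
K_X(t) = log M_X(t) = -log(t) + log(e^(8*t) - e^(4*t)) - 2*log(2)
K′(t) = (8*t*e^(4*t) - 4*t - e^(4*t) + 1)/(t*e^(4*t) - t)
K′′(t) = (-16*t^2*e^(4*t) + e^(8*t) - 2*e^(4*t) + 1)/(t^2*e^(8*t) - 2*t^2*e^(4*t) + t^2)
K′′′(t) = (64*t^3*e^(8*t) + 64*t^3*e^(4*t) - 2*e^(12*t) + 6*e^(8*t) - 6*e^(4*t) + 2)/(t^3*e^(12*t) - 3*t^3*e^(8*t) + 3*t^3*e^(4*t) - t^3)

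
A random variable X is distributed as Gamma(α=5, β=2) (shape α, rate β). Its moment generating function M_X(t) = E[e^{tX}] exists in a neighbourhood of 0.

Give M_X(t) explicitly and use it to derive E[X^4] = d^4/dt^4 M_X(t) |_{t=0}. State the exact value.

E[X^4] = d^4M/dt^4 |_{t=0} = 105

M_X(t) = 32/(2 - t)^5
dM/dt = 160/(t^6 - 12*t^5 + 60*t^4 - 160*t^3 + 240*t^2 - 192*t + 64)
d^2M/dt^2 = -960/(t^7 - 14*t^6 + 84*t^5 - 280*t^4 + 560*t^3 - 672*t^2 + 448*t - 128)
d^3M/dt^3 = 6720/(t^8 - 16*t^7 + 112*t^6 - 448*t^5 + 1120*t^4 - 1792*t^3 + 1792*t^2 - 1024*t + 256)
d^4M/dt^4 = -53760/(t^9 - 18*t^8 + 144*t^7 - 672*t^6 + 2016*t^5 - 4032*t^4 + 5376*t^3 - 4608*t^2 + 2304*t - 512)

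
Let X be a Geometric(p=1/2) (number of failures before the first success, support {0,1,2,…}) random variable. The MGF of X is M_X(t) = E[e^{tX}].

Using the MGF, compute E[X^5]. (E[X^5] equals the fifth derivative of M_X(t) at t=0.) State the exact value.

E[X^5] = M′′′′′(0) = 541

M_X(t) = 1/(2*(1 - e^(t)/2))
M′(t) = e^(t)/(e^(2*t) - 4*e^(t) + 4)
M′′(t) = (-e^(2*t) - 2*e^(t))/(e^(3*t) - 6*e^(2*t) + 12*e^(t) - 8)
M′′′(t) = (e^(3*t) + 8*e^(2*t) + 4*e^(t))/(e^(4*t) - 8*e^(3*t) + 24*e^(2*t) - 32*e^(t) + 16)
M′′′′(t) = (-e^(4*t) - 22*e^(3*t) - 44*e^(2*t) - 8*e^(t))/(e^(5*t) - 10*e^(4*t) + 40*e^(3*t) - 80*e^(2*t) + 80*e^(t) - 32)
M′′′′′(t) = (e^(5*t) + 52*e^(4*t) + 264*e^(3*t) + 208*e^(2*t) + 16*e^(t))/(e^(6*t) - 12*e^(5*t) + 60*e^(4*t) - 160*e^(3*t) + 240*e^(2*t) - 192*e^(t) + 64)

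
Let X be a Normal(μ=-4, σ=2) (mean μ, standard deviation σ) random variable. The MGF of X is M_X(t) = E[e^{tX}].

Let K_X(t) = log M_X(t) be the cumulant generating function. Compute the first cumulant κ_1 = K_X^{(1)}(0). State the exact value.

M_X(t) = e^(2*t^2 - 4*t)
K_X(t) = log M_X(t) = 2*t^2 - 4*t
K^(1)(t) = 4*t - 4

κ_1 = K^(1)(0) = -4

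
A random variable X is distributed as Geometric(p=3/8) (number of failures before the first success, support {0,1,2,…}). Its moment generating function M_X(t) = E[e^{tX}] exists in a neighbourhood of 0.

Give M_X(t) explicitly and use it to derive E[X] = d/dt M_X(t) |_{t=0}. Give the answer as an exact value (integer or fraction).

E[X] = M^(1)(0) = 5/3

M_X(t) = 3/(8*(1 - 5*e^(t)/8))
M^(1)(t) = 15*e^(t)/(25*e^(2*t) - 80*e^(t) + 64)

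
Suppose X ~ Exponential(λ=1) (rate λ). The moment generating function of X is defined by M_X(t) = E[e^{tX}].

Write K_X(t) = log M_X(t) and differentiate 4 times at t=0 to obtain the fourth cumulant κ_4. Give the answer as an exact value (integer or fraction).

M_X(t) = 1/(1 - t)
K_X(t) = log M_X(t) = -log(1 - t)
dK/dt = -1/(t - 1)
d^2K/dt^2 = 1/(t^2 - 2*t + 1)
d^3K/dt^3 = -2/(t^3 - 3*t^2 + 3*t - 1)
d^4K/dt^4 = 6/(t^4 - 4*t^3 + 6*t^2 - 4*t + 1)

κ_4 = d^4K/dt^4 |_{t=0} = 6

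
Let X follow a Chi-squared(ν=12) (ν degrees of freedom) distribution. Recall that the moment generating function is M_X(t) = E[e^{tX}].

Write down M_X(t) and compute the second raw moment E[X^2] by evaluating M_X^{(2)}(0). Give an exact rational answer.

E[X^2] = M′′(0) = 168

M_X(t) = (1 - 2*t)^(-6)
M′(t) = -12/(128*t^7 - 448*t^6 + 672*t^5 - 560*t^4 + 280*t^3 - 84*t^2 + 14*t - 1)
M′′(t) = 168/(256*t^8 - 1024*t^7 + 1792*t^6 - 1792*t^5 + 1120*t^4 - 448*t^3 + 112*t^2 - 16*t + 1)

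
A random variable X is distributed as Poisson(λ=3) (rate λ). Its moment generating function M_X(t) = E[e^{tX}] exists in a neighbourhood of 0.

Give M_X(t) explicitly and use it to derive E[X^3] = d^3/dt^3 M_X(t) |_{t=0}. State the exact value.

E[X^3] = M′′′(0) = 57

M_X(t) = e^(3*e^(t) - 3)
M′(t) = 3*e^(-3)*e^(t)*e^(3*e^(t))
M′′(t) = (9*e^(2*t)*e^(3*e^(t)) + 3*e^(t)*e^(3*e^(t)))*e^(-3)
M′′′(t) = (27*e^(3*t)*e^(3*e^(t)) + 27*e^(2*t)*e^(3*e^(t)) + 3*e^(t)*e^(3*e^(t)))*e^(-3)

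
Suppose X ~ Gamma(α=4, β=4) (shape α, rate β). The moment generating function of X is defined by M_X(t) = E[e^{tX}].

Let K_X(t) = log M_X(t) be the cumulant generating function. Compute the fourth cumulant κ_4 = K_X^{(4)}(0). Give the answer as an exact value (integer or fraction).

M_X(t) = 256/(4 - t)^4
K_X(t) = log M_X(t) = -4*log(4 - t) + 8*log(2)
D^4[K](t) = 24/(t^4 - 16*t^3 + 96*t^2 - 256*t + 256)

κ_4 = D^4[K](0) = 3/32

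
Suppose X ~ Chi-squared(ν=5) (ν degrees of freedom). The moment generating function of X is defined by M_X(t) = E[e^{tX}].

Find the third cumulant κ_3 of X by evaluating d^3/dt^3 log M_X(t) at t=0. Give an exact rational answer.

κ_3 = D^3[K](0) = 40

M_X(t) = (1 - 2*t)^(-5/2)
K_X(t) = log M_X(t) = -5*log(1 - 2*t)/2
D^3[K](t) = -40/(8*t^3 - 12*t^2 + 6*t - 1)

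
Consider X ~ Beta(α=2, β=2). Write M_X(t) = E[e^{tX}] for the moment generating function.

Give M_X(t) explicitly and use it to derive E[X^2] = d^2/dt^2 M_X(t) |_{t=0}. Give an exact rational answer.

M_X(t) = ₁F₁(2; 4; t)
D^2[M](t) = 3*₁F₁(4; 6; t)/10

E[X^2] = D^2[M](0) = 3/10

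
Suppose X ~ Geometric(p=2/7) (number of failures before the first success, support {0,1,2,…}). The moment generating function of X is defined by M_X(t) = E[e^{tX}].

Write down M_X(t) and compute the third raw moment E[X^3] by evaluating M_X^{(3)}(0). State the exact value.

M_X(t) = 2/(7*(1 - 5*e^(t)/7))
D^3[M](t) = (250*e^(3*t) + 1400*e^(2*t) + 490*e^(t))/(625*e^(4*t) - 3500*e^(3*t) + 7350*e^(2*t) - 6860*e^(t) + 2401)

E[X^3] = D^3[M](0) = 535/4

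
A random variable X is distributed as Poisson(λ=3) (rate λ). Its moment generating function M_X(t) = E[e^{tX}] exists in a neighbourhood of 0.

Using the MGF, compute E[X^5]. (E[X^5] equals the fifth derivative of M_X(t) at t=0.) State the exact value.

M_X(t) = e^(3*e^(t) - 3)
M′(t) = 3*e^(-3)*e^(t)*e^(3*e^(t))
M′′(t) = (9*e^(2*t)*e^(3*e^(t)) + 3*e^(t)*e^(3*e^(t)))*e^(-3)
M′′′(t) = (27*e^(3*t)*e^(3*e^(t)) + 27*e^(2*t)*e^(3*e^(t)) + 3*e^(t)*e^(3*e^(t)))*e^(-3)
M′′′′(t) = (81*e^(4*t)*e^(3*e^(t)) + 162*e^(3*t)*e^(3*e^(t)) + 63*e^(2*t)*e^(3*e^(t)) + 3*e^(t)*e^(3*e^(t)))*e^(-3)
M′′′′′(t) = (243*e^(5*t)*e^(3*e^(t)) + 810*e^(4*t)*e^(3*e^(t)) + 675*e^(3*t)*e^(3*e^(t)) + 135*e^(2*t)*e^(3*e^(t)) + 3*e^(t)*e^(3*e^(t)))*e^(-3)

E[X^5] = M′′′′′(0) = 1866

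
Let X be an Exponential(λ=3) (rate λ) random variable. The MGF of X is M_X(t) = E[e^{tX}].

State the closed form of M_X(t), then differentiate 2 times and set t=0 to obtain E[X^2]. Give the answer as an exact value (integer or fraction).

M_X(t) = 3/(3 - t)
D^2[M](t) = -6/(t^3 - 9*t^2 + 27*t - 27)

E[X^2] = D^2[M](0) = 2/9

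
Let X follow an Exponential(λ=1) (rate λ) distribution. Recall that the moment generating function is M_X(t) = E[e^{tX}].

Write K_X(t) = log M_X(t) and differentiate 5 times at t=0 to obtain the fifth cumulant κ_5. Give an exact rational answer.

κ_5 = K′′′′′(0) = 24

M_X(t) = 1/(1 - t)
K_X(t) = log M_X(t) = -log(1 - t)
K′(t) = -1/(t - 1)
K′′(t) = 1/(t^2 - 2*t + 1)
K′′′(t) = -2/(t^3 - 3*t^2 + 3*t - 1)
K′′′′(t) = 6/(t^4 - 4*t^3 + 6*t^2 - 4*t + 1)
K′′′′′(t) = -24/(t^5 - 5*t^4 + 10*t^3 - 10*t^2 + 5*t - 1)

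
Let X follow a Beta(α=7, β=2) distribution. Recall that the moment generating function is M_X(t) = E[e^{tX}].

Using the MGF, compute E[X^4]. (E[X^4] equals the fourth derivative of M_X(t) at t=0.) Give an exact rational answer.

M_X(t) = ₁F₁(7; 9; t)
M′(t) = 7*₁F₁(8; 10; t)/9
M′′(t) = 28*₁F₁(9; 11; t)/45
M′′′(t) = 28*₁F₁(10; 12; t)/55
M′′′′(t) = 14*₁F₁(11; 13; t)/33

E[X^4] = M′′′′(0) = 14/33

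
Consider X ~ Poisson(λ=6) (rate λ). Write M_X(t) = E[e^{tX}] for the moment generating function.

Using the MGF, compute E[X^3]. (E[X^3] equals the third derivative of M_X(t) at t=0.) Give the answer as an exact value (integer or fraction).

E[X^3] = D^3[M](0) = 330

M_X(t) = e^(6*e^(t) - 6)
D^3[M](t) = (216*e^(3*t)*e^(6*e^(t)) + 108*e^(2*t)*e^(6*e^(t)) + 6*e^(t)*e^(6*e^(t)))*e^(-6)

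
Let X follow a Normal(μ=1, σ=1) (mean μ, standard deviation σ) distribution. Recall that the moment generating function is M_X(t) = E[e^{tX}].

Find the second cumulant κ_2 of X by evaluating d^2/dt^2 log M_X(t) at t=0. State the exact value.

κ_2 = K′′(0) = 1

M_X(t) = e^(t^2/2 + t)
K_X(t) = log M_X(t) = t^2/2 + t
K′(t) = t + 1
K′′(t) = 1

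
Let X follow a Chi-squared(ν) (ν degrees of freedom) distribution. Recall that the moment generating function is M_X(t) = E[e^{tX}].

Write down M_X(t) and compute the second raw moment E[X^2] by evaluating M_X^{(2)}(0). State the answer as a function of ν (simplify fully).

M_X(t) = (1 - 2*t)^(-ν/2)
dM/dt = -ν/(2*t*(1 - 2*t)^(ν/2) - (1 - 2*t)^(ν/2))
d^2M/dt^2 = (ν^2 + 2*ν)/(4*t^2*(1 - 2*t)^(ν/2) - 4*t*(1 - 2*t)^(ν/2) + (1 - 2*t)^(ν/2))

E[X^2] = d^2M/dt^2 |_{t=0} = ν*(ν + 2)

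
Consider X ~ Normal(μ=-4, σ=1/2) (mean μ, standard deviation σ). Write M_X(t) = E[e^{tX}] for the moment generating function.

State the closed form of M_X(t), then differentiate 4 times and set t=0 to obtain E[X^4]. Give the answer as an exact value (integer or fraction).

M_X(t) = e^(t^2/8 - 4*t)
M^(4)(t) = (t^4*e^(t^2/8) - 64*t^3*e^(t^2/8) + 1560*t^2*e^(t^2/8) - 17152*t*e^(t^2/8) + 71728*e^(t^2/8))*e^(-4*t)/256

E[X^4] = M^(4)(0) = 4483/16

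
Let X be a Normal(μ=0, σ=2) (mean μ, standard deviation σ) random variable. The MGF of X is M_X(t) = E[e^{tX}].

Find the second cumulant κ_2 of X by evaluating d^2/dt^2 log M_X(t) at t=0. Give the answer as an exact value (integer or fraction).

M_X(t) = e^(2*t^2)
K_X(t) = log M_X(t) = 2*t^2
dK/dt = 4*t
d^2K/dt^2 = 4

κ_2 = d^2K/dt^2 |_{t=0} = 4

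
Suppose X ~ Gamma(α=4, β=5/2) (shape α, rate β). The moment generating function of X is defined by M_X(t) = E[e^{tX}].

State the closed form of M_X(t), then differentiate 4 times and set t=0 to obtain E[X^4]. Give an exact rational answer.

E[X^4] = D^4[M](0) = 2688/125

M_X(t) = 625/(16*(5/2 - t)^4)
D^4[M](t) = 8400000/(256*t^8 - 5120*t^7 + 44800*t^6 - 224000*t^5 + 700000*t^4 - 1400000*t^3 + 1750000*t^2 - 1250000*t + 390625)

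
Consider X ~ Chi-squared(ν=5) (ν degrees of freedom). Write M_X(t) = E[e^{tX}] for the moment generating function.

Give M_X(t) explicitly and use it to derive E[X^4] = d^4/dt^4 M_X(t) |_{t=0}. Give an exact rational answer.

M_X(t) = (1 - 2*t)^(-5/2)
M^(4)(t) = 3465/(64*t^6*√(1 - 2*t) - 192*t^5*√(1 - 2*t) + 240*t^4*√(1 - 2*t) - 160*t^3*√(1 - 2*t) + 60*t^2*√(1 - 2*t) - 12*t*√(1 - 2*t) + √(1 - 2*t))

E[X^4] = M^(4)(0) = 3465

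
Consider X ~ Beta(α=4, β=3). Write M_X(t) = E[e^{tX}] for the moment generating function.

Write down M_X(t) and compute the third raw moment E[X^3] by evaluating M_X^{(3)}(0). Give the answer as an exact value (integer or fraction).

E[X^3] = M^(3)(0) = 5/21

M_X(t) = ₁F₁(4; 7; t)
M^(3)(t) = 5*₁F₁(7; 10; t)/21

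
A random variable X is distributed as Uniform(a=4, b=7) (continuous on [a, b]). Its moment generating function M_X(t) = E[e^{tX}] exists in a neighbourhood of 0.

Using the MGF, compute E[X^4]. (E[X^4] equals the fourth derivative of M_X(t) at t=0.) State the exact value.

E[X^4] = M^(4)(0) = 5261/5

M_X(t) = (e^(7*t) - e^(4*t))/(3*t)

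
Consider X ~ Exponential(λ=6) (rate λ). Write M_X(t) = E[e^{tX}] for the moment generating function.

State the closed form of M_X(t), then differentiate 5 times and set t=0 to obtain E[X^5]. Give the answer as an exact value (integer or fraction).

E[X^5] = D^5[M](0) = 5/324

M_X(t) = 6/(6 - t)
D^5[M](t) = 720/(t^6 - 36*t^5 + 540*t^4 - 4320*t^3 + 19440*t^2 - 46656*t + 46656)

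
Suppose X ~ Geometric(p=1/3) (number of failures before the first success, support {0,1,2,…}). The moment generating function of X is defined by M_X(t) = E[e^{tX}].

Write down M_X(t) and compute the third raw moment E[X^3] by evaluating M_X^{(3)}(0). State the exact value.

E[X^3] = D^3[M](0) = 74

M_X(t) = 1/(3*(1 - 2*e^(t)/3))
D^3[M](t) = (8*e^(3*t) + 48*e^(2*t) + 18*e^(t))/(16*e^(4*t) - 96*e^(3*t) + 216*e^(2*t) - 216*e^(t) + 81)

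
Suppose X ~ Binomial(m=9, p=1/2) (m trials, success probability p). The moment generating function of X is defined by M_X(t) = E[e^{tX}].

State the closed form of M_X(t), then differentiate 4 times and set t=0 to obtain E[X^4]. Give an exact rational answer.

E[X^4] = M′′′′(0) = 1395/2

M_X(t) = (e^(t)/2 + 1/2)^9
M′(t) = 9*e^(9*t)/512 + 9*e^(8*t)/64 + 63*e^(7*t)/128 + 63*e^(6*t)/64 + 315*e^(5*t)/256 + 63*e^(4*t)/64 + 63*e^(3*t)/128 + 9*e^(2*t)/64 + 9*e^(t)/512
M′′(t) = 81*e^(9*t)/512 + 9*e^(8*t)/8 + 441*e^(7*t)/128 + 189*e^(6*t)/32 + 1575*e^(5*t)/256 + 63*e^(4*t)/16 + 189*e^(3*t)/128 + 9*e^(2*t)/32 + 9*e^(t)/512
M′′′(t) = 729*e^(9*t)/512 + 9*e^(8*t) + 3087*e^(7*t)/128 + 567*e^(6*t)/16 + 7875*e^(5*t)/256 + 63*e^(4*t)/4 + 567*e^(3*t)/128 + 9*e^(2*t)/16 + 9*e^(t)/512
M′′′′(t) = 6561*e^(9*t)/512 + 72*e^(8*t) + 21609*e^(7*t)/128 + 1701*e^(6*t)/8 + 39375*e^(5*t)/256 + 63*e^(4*t) + 1701*e^(3*t)/128 + 9*e^(2*t)/8 + 9*e^(t)/512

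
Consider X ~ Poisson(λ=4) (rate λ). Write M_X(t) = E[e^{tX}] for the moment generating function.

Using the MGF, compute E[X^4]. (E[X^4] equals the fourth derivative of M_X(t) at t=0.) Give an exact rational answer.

E[X^4] = M′′′′(0) = 756

M_X(t) = e^(4*e^(t) - 4)
M′(t) = 4*e^(-4)*e^(t)*e^(4*e^(t))
M′′(t) = (16*e^(2*t)*e^(4*e^(t)) + 4*e^(t)*e^(4*e^(t)))*e^(-4)
M′′′(t) = (64*e^(3*t)*e^(4*e^(t)) + 48*e^(2*t)*e^(4*e^(t)) + 4*e^(t)*e^(4*e^(t)))*e^(-4)
M′′′′(t) = (256*e^(4*t)*e^(4*e^(t)) + 384*e^(3*t)*e^(4*e^(t)) + 112*e^(2*t)*e^(4*e^(t)) + 4*e^(t)*e^(4*e^(t)))*e^(-4)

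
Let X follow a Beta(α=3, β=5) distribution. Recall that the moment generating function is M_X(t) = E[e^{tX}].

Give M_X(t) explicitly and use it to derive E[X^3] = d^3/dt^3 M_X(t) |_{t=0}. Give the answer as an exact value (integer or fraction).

E[X^3] = M^(3)(0) = 1/12

M_X(t) = ₁F₁(3; 8; t)
M^(3)(t) = ₁F₁(6; 11; t)/12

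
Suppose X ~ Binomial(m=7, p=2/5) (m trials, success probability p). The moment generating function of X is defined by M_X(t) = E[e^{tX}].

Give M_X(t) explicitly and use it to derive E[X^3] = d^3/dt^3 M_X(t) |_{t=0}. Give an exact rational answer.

M_X(t) = (2*e^(t)/5 + 3/5)^7
M^(3)(t) = 43904*e^(7*t)/78125 + 290304*e^(6*t)/78125 + 6048*e^(5*t)/625 + 193536*e^(4*t)/15625 + 122472*e^(3*t)/15625 + 163296*e^(2*t)/78125 + 10206*e^(t)/78125

E[X^3] = M^(3)(0) = 182/5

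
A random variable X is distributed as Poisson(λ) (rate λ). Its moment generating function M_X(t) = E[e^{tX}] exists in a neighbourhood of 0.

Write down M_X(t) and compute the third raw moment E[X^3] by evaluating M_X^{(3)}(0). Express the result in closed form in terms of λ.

E[X^3] = M^(3)(0) = λ*(λ^2 + 3*λ + 1)

M_X(t) = e^(λ*(e^(t) - 1))
M^(3)(t) = (λ^3*e^(3*t)*e^(λ*e^(t)) + 3*λ^2*e^(2*t)*e^(λ*e^(t)) + λ*e^(t)*e^(λ*e^(t)))*e^(-λ)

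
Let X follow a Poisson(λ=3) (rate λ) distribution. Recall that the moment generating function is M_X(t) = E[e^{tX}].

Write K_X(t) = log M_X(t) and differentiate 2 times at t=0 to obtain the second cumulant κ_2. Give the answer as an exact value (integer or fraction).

κ_2 = D^2[K](0) = 3

M_X(t) = e^(3*e^(t) - 3)
K_X(t) = log M_X(t) = 3*e^(t) - 3
D^2[K](t) = 3*e^(t)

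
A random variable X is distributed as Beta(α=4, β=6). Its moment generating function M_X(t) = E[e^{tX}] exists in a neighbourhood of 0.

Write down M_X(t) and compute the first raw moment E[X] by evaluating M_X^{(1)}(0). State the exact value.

M_X(t) = ₁F₁(4; 10; t)
M′(t) = 2*₁F₁(5; 11; t)/5

E[X] = M′(0) = 2/5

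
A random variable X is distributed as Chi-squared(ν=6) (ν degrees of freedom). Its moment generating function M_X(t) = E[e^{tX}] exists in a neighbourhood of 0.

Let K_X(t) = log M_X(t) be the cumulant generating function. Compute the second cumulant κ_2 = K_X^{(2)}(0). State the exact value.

M_X(t) = (1 - 2*t)^(-3)
K_X(t) = log M_X(t) = -3*log(1 - 2*t)
D^2[K](t) = 12/(4*t^2 - 4*t + 1)

κ_2 = D^2[K](0) = 12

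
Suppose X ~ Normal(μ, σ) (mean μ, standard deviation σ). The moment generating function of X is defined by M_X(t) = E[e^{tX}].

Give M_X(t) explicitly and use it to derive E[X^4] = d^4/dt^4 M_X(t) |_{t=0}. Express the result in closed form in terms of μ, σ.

M_X(t) = e^(μ*t + σ^2*t^2/2)
dM/dt = μ*e^(μ*t)*e^(σ^2*t^2/2) + σ^2*t*e^(μ*t)*e^(σ^2*t^2/2)
d^2M/dt^2 = μ^2*e^(μ*t)*e^(σ^2*t^2/2) + 2*μ*σ^2*t*e^(μ*t)*e^(σ^2*t^2/2) + σ^4*t^2*e^(μ*t)*e^(σ^2*t^2/2) + σ^2*e^(μ*t)*e^(σ^2*t^2/2)

E[X^4] = d^4M/dt^4 |_{t=0} = μ^4 + 6*μ^2*σ^2 + 3*σ^4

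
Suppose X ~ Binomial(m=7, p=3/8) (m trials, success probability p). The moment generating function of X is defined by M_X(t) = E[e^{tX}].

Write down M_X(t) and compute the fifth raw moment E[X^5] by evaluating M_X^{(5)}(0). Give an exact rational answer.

M_X(t) = (3*e^(t)/8 + 5/8)^7

E[X^5] = D^5[M](0) = 2264577/4096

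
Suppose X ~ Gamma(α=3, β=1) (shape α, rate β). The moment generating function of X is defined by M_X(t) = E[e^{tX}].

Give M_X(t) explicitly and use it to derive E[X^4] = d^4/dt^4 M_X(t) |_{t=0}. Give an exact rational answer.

M_X(t) = (1 - t)^(-3)
dM/dt = 3/(t^4 - 4*t^3 + 6*t^2 - 4*t + 1)
d^2M/dt^2 = -12/(t^5 - 5*t^4 + 10*t^3 - 10*t^2 + 5*t - 1)
d^3M/dt^3 = 60/(t^6 - 6*t^5 + 15*t^4 - 20*t^3 + 15*t^2 - 6*t + 1)
d^4M/dt^4 = -360/(t^7 - 7*t^6 + 21*t^5 - 35*t^4 + 35*t^3 - 21*t^2 + 7*t - 1)

E[X^4] = d^4M/dt^4 |_{t=0} = 360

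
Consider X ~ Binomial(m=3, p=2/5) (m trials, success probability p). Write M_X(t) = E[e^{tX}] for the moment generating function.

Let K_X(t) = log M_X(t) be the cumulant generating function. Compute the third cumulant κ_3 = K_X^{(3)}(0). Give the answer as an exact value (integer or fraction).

κ_3 = d^3K/dt^3 |_{t=0} = 18/125

M_X(t) = (2*e^(t)/5 + 3/5)^3
K_X(t) = log M_X(t) = 3*log(2*e^(t)/5 + 3/5)
dK/dt = 6*e^(t)/(2*e^(t) + 3)
d^2K/dt^2 = 18*e^(t)/(4*e^(2*t) + 12*e^(t) + 9)
d^3K/dt^3 = (-36*e^(2*t) + 54*e^(t))/(8*e^(3*t) + 36*e^(2*t) + 54*e^(t) + 27)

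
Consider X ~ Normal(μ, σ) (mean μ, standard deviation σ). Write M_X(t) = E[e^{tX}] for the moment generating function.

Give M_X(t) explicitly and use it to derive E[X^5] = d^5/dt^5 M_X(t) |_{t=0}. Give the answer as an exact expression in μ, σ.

M_X(t) = e^(μ*t + σ^2*t^2/2)

E[X^5] = D^5[M](0) = μ*(μ^4 + 10*μ^2*σ^2 + 15*σ^4)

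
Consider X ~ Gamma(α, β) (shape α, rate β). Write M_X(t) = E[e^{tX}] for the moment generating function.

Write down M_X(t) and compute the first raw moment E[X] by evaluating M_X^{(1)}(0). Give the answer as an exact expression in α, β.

E[X] = D[M](0) = α/β

M_X(t) = (β/(β - t))^α
D[M](t) = -α*β^α*(1/(β - t))^α/(-β + t)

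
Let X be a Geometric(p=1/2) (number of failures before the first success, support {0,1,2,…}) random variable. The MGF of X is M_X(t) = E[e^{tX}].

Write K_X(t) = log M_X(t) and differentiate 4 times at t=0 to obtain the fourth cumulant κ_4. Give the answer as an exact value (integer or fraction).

M_X(t) = 1/(2*(1 - e^(t)/2))
K_X(t) = log M_X(t) = -log(1 - e^(t)/2) - log(2)
dK/dt = -e^(t)/(e^(t) - 2)
d^2K/dt^2 = 2*e^(t)/(e^(2*t) - 4*e^(t) + 4)
d^3K/dt^3 = (-2*e^(2*t) - 4*e^(t))/(e^(3*t) - 6*e^(2*t) + 12*e^(t) - 8)
d^4K/dt^4 = (2*e^(3*t) + 16*e^(2*t) + 8*e^(t))/(e^(4*t) - 8*e^(3*t) + 24*e^(2*t) - 32*e^(t) + 16)

κ_4 = d^4K/dt^4 |_{t=0} = 26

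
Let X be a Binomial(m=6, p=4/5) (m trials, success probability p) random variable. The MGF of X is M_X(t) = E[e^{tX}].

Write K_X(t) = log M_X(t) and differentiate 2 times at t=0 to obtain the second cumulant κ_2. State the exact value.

M_X(t) = (4*e^(t)/5 + 1/5)^6
K_X(t) = log M_X(t) = 6*log(4*e^(t)/5 + 1/5)
K^(2)(t) = 24*e^(t)/(16*e^(2*t) + 8*e^(t) + 1)

κ_2 = K^(2)(0) = 24/25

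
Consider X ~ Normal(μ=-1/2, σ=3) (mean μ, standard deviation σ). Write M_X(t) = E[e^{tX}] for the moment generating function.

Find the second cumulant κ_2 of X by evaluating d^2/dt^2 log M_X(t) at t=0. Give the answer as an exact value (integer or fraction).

M_X(t) = e^(9*t^2/2 - t/2)
K_X(t) = log M_X(t) = 9*t^2/2 - t/2
dK/dt = 9*t - 1/2
d^2K/dt^2 = 9

κ_2 = d^2K/dt^2 |_{t=0} = 9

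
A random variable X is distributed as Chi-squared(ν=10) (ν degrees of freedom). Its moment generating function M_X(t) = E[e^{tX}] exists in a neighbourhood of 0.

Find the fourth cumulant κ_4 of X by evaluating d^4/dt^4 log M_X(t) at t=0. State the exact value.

M_X(t) = (1 - 2*t)^(-5)
K_X(t) = log M_X(t) = -5*log(1 - 2*t)
dK/dt = -10/(2*t - 1)
d^2K/dt^2 = 20/(4*t^2 - 4*t + 1)
d^3K/dt^3 = -80/(8*t^3 - 12*t^2 + 6*t - 1)
d^4K/dt^4 = 480/(16*t^4 - 32*t^3 + 24*t^2 - 8*t + 1)

κ_4 = d^4K/dt^4 |_{t=0} = 480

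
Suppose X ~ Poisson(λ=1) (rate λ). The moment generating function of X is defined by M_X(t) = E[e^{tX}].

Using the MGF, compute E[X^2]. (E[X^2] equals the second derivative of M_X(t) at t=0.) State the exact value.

E[X^2] = d^2M/dt^2 |_{t=0} = 2

M_X(t) = e^(e^(t) - 1)
dM/dt = e^(-1)*e^(t)*e^(e^(t))
d^2M/dt^2 = (e^(2*t)*e^(e^(t)) + e^(t)*e^(e^(t)))*e^(-1)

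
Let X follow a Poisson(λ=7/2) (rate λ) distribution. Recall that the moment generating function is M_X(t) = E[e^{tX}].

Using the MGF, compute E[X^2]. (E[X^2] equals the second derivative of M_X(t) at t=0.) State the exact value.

E[X^2] = d^2M/dt^2 |_{t=0} = 63/4

M_X(t) = e^(7*e^(t)/2 - 7/2)
dM/dt = 7*e^(-7/2)*e^(t)*e^(7*e^(t)/2)/2
d^2M/dt^2 = (49*e^(2*t)*e^(7*e^(t)/2) + 14*e^(t)*e^(7*e^(t)/2))*e^(-7/2)/4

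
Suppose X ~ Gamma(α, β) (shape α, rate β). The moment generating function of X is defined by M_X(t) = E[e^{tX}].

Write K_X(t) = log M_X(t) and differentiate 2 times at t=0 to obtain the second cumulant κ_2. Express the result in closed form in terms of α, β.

κ_2 = K′′(0) = α/β^2

M_X(t) = (β/(β - t))^α
K_X(t) = log M_X(t) = α*(log(β) - log(β - t))
K′(t) = -α/(-β + t)
K′′(t) = α/(β^2 - 2*β*t + t^2)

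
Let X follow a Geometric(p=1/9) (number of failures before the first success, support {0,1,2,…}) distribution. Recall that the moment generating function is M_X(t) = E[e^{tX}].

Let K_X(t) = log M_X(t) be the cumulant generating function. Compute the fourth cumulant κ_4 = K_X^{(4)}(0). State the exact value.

M_X(t) = 1/(9*(1 - 8*e^(t)/9))
K_X(t) = log M_X(t) = -log(1 - 8*e^(t)/9) - 2*log(3)
K′(t) = -8*e^(t)/(8*e^(t) - 9)
K′′(t) = 72*e^(t)/(64*e^(2*t) - 144*e^(t) + 81)
K′′′(t) = (-576*e^(2*t) - 648*e^(t))/(512*e^(3*t) - 1728*e^(2*t) + 1944*e^(t) - 729)
K′′′′(t) = (4608*e^(3*t) + 20736*e^(2*t) + 5832*e^(t))/(4096*e^(4*t) - 18432*e^(3*t) + 31104*e^(2*t) - 23328*e^(t) + 6561)

κ_4 = K′′′′(0) = 31176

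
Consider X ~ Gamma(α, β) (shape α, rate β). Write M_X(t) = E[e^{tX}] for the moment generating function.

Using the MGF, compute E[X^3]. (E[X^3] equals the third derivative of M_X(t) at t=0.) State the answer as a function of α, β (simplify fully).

E[X^3] = M′′′(0) = α*(α^2 + 3*α + 2)/β^3

M_X(t) = (β/(β - t))^α
M′(t) = -α*β^α*(1/(β - t))^α/(-β + t)
M′′(t) = (α^2*β^α*(1/(β - t))^α + α*β^α*(1/(β - t))^α)/(β^2 - 2*β*t + t^2)
M′′′(t) = (-α^3*β^α*(1/(β - t))^α - 3*α^2*β^α*(1/(β - t))^α - 2*α*β^α*(1/(β - t))^α)/(-β^3 + 3*β^2*t - 3*β*t^2 + t^3)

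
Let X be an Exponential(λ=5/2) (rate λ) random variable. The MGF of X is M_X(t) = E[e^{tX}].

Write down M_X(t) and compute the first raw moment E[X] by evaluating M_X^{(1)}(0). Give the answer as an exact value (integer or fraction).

M_X(t) = 5/(2*(5/2 - t))
M^(1)(t) = 10/(4*t^2 - 20*t + 25)

E[X] = M^(1)(0) = 2/5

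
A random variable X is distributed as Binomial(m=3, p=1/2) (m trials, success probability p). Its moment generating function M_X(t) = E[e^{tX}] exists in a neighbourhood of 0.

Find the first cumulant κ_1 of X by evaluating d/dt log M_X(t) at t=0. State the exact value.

κ_1 = K^(1)(0) = 3/2

M_X(t) = (e^(t)/2 + 1/2)^3
K_X(t) = log M_X(t) = 3*log(e^(t)/2 + 1/2)
K^(1)(t) = 3*e^(t)/(e^(t) + 1)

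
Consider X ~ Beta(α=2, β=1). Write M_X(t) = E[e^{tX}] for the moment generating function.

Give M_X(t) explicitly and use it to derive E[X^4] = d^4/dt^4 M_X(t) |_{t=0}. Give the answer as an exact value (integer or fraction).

M_X(t) = ₁F₁(2; 3; t)
D^4[M](t) = ₁F₁(6; 7; t)/3

E[X^4] = D^4[M](0) = 1/3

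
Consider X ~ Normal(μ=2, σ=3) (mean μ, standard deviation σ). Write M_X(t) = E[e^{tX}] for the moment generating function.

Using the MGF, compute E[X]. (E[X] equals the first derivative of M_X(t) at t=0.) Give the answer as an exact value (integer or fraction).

M_X(t) = e^(9*t^2/2 + 2*t)
M′(t) = 9*t*e^(2*t)*e^(9*t^2/2) + 2*e^(2*t)*e^(9*t^2/2)

E[X] = M′(0) = 2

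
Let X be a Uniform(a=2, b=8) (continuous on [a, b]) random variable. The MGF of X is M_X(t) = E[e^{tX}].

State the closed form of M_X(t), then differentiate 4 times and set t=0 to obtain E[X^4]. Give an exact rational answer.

E[X^4] = D^4[M](0) = 5456/5

M_X(t) = (e^(8*t) - e^(2*t))/(6*t)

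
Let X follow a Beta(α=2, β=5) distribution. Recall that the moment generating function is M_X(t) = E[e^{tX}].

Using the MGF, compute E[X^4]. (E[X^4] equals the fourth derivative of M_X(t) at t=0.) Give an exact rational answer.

M_X(t) = ₁F₁(2; 7; t)
M^(4)(t) = ₁F₁(6; 11; t)/42

E[X^4] = M^(4)(0) = 1/42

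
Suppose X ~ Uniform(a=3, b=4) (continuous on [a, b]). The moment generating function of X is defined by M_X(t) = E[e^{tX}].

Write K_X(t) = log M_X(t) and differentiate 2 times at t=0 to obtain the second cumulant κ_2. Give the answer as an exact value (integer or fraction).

κ_2 = d^2K/dt^2 |_{t=0} = 1/12

M_X(t) = (e^(4*t) - e^(3*t))/t
K_X(t) = log M_X(t) = -log(t) + log(e^(4*t) - e^(3*t))
dK/dt = (4*t*e^(t) - 3*t - e^(t) + 1)/(t*e^(t) - t)
d^2K/dt^2 = (-t^2*e^(t) + e^(2*t) - 2*e^(t) + 1)/(t^2*e^(2*t) - 2*t^2*e^(t) + t^2)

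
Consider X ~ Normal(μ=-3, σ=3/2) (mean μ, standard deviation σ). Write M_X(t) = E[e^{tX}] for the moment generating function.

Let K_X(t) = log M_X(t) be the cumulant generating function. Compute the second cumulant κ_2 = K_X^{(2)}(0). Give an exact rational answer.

M_X(t) = e^(9*t^2/8 - 3*t)
K_X(t) = log M_X(t) = 9*t^2/8 - 3*t
K^(2)(t) = 9/4

κ_2 = K^(2)(0) = 9/4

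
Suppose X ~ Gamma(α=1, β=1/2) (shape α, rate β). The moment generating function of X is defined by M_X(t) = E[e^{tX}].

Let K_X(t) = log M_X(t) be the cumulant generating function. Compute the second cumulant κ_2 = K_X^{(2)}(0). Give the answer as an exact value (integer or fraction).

κ_2 = D^2[K](0) = 4

M_X(t) = 1/(2*(1/2 - t))
K_X(t) = log M_X(t) = -log(1/2 - t) - log(2)
D^2[K](t) = 4/(4*t^2 - 4*t + 1)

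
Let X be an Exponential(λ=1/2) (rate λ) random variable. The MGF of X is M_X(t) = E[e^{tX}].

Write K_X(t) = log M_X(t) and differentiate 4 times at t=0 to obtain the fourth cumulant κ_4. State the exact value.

κ_4 = K′′′′(0) = 96

M_X(t) = 1/(2*(1/2 - t))
K_X(t) = log M_X(t) = -log(1/2 - t) - log(2)
K′(t) = -2/(2*t - 1)
K′′(t) = 4/(4*t^2 - 4*t + 1)
K′′′(t) = -16/(8*t^3 - 12*t^2 + 6*t - 1)
K′′′′(t) = 96/(16*t^4 - 32*t^3 + 24*t^2 - 8*t + 1)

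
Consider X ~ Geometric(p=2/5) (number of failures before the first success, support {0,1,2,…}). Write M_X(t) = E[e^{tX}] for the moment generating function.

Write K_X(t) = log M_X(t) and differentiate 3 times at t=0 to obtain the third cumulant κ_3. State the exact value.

M_X(t) = 2/(5*(1 - 3*e^(t)/5))
K_X(t) = log M_X(t) = -log(1 - 3*e^(t)/5) - log(5) + log(2)
D^3[K](t) = (-45*e^(2*t) - 75*e^(t))/(27*e^(3*t) - 135*e^(2*t) + 225*e^(t) - 125)

κ_3 = D^3[K](0) = 15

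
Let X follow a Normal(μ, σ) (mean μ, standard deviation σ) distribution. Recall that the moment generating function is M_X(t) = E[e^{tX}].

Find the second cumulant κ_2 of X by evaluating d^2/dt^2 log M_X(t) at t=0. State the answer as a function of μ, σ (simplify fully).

κ_2 = K′′(0) = σ^2

M_X(t) = e^(μ*t + σ^2*t^2/2)
K_X(t) = log M_X(t) = μ*t + σ^2*t^2/2
K′(t) = μ + σ^2*t
K′′(t) = σ^2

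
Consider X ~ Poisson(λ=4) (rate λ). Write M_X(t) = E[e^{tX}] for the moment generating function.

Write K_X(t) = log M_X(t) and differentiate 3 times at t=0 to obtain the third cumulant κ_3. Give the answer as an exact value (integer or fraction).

M_X(t) = e^(4*e^(t) - 4)
K_X(t) = log M_X(t) = 4*e^(t) - 4
dK/dt = 4*e^(t)
d^2K/dt^2 = 4*e^(t)
d^3K/dt^3 = 4*e^(t)

κ_3 = d^3K/dt^3 |_{t=0} = 4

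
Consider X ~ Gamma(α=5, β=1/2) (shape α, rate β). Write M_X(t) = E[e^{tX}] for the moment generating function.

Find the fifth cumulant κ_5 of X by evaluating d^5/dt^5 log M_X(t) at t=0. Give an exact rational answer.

κ_5 = K^(5)(0) = 3840

M_X(t) = 1/(32*(1/2 - t)^5)
K_X(t) = log M_X(t) = -5*log(1/2 - t) - 5*log(2)
K^(5)(t) = -3840/(32*t^5 - 80*t^4 + 80*t^3 - 40*t^2 + 10*t - 1)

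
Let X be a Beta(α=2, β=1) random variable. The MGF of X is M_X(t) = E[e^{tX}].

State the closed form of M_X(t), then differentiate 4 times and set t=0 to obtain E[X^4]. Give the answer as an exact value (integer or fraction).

M_X(t) = ₁F₁(2; 3; t)
D^4[M](t) = ₁F₁(6; 7; t)/3

E[X^4] = D^4[M](0) = 1/3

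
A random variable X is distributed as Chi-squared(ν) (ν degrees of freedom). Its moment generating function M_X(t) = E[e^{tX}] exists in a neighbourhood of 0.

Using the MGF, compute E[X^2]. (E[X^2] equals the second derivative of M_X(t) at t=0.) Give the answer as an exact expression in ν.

M_X(t) = (1 - 2*t)^(-ν/2)
D^2[M](t) = (ν^2 + 2*ν)/(4*t^2*(1 - 2*t)^(ν/2) - 4*t*(1 - 2*t)^(ν/2) + (1 - 2*t)^(ν/2))

E[X^2] = D^2[M](0) = ν*(ν + 2)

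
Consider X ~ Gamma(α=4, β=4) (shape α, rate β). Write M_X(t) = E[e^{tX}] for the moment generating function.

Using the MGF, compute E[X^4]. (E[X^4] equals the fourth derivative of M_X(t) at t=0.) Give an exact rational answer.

E[X^4] = D^4[M](0) = 105/32

M_X(t) = 256/(4 - t)^4
D^4[M](t) = 215040/(t^8 - 32*t^7 + 448*t^6 - 3584*t^5 + 17920*t^4 - 57344*t^3 + 114688*t^2 - 131072*t + 65536)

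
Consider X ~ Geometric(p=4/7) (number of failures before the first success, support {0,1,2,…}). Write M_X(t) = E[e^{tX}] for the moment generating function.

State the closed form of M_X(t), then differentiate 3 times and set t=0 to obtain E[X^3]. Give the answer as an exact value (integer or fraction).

E[X^3] = M^(3)(0) = 213/32

M_X(t) = 4/(7*(1 - 3*e^(t)/7))
M^(3)(t) = (108*e^(3*t) + 1008*e^(2*t) + 588*e^(t))/(81*e^(4*t) - 756*e^(3*t) + 2646*e^(2*t) - 4116*e^(t) + 2401)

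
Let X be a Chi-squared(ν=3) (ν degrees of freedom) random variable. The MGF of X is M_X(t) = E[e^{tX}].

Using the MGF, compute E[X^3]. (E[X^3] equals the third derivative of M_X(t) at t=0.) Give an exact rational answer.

M_X(t) = (1 - 2*t)^(-3/2)
D^3[M](t) = 105/(16*t^4*√(1 - 2*t) - 32*t^3*√(1 - 2*t) + 24*t^2*√(1 - 2*t) - 8*t*√(1 - 2*t) + √(1 - 2*t))

E[X^3] = D^3[M](0) = 105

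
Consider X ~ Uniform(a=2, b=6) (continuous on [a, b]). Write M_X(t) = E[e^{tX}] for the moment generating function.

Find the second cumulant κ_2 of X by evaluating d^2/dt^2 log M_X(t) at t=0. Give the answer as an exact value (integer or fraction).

M_X(t) = (e^(6*t) - e^(2*t))/(4*t)
K_X(t) = log M_X(t) = -log(t) + log(e^(6*t) - e^(2*t)) - 2*log(2)
D^2[K](t) = (-16*t^2*e^(4*t) + e^(8*t) - 2*e^(4*t) + 1)/(t^2*e^(8*t) - 2*t^2*e^(4*t) + t^2)

κ_2 = D^2[K](0) = 4/3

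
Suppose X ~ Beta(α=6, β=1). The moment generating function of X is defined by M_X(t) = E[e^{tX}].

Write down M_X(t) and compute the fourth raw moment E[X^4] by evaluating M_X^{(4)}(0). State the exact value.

M_X(t) = ₁F₁(6; 7; t)
M′(t) = 6*₁F₁(7; 8; t)/7
M′′(t) = 3*₁F₁(8; 9; t)/4
M′′′(t) = 2*₁F₁(9; 10; t)/3
M′′′′(t) = 3*₁F₁(10; 11; t)/5

E[X^4] = M′′′′(0) = 3/5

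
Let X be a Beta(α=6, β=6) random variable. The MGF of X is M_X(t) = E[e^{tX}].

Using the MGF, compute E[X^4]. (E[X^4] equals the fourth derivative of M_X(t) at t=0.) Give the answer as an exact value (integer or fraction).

M_X(t) = ₁F₁(6; 12; t)
dM/dt = ₁F₁(7; 13; t)/2
d^2M/dt^2 = 7*₁F₁(8; 14; t)/26
d^3M/dt^3 = 2*₁F₁(9; 15; t)/13
d^4M/dt^4 = 6*₁F₁(10; 16; t)/65

E[X^4] = d^4M/dt^4 |_{t=0} = 6/65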